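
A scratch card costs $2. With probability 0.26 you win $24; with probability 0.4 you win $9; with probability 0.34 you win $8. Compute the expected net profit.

E[payout] = 24·0.26 + 9·0.4 + 8·0.34
 = 6.24 + 3.6 + 2.72
 = 12.56
Net = 12.56 - 2 = 10.56

10.56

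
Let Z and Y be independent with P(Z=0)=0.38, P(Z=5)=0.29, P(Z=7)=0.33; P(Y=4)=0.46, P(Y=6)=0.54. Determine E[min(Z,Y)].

E[min(Z,Y)] = Σ_z Σ_y min(z,y) · P(Z=z)P(Y=y)
 = 0·0.1748 + 0·0.2052 + 4·0.1334 + 5·0.1566 + 4·0.1518 + 6·0.1782
 = 0 + 0 + 0.5336 + 0.783 + 0.6072 + 1.0692
 = 2.993

2.993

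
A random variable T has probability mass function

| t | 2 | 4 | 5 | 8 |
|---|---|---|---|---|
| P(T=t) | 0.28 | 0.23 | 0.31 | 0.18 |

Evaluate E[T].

4.47

E[T] = Σ t·P(T=t)
 = 2·0.28 + 4·0.23 + 5·0.31 + 8·0.18
 = 0.56 + 0.92 + 1.55 + 1.44
 = 4.47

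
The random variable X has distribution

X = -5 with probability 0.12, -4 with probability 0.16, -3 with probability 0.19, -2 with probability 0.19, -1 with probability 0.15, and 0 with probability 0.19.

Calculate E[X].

E[X] = Σ x·P(X=x)
 = (-5)·0.12 + (-4)·0.16 + (-3)·0.19 + (-2)·0.19 + (-1)·0.15 + 0·0.19
 = (-0.6) + (-0.64) + (-0.57) + (-0.38) + (-0.15) + 0
 = -2.34

-2.34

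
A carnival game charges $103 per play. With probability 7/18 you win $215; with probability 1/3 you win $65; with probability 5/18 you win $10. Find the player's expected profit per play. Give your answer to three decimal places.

5.056

E[payout] = 215·7/18 + 65·1/3 + 10·5/18
 = 1505/18 + 65/3 + 25/9
 = 1945/18
Net = 1945/18 - 103 = 91/18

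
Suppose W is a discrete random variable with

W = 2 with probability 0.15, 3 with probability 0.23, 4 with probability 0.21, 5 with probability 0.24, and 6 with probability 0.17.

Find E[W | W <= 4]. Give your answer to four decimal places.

P(W <= 4) = 0.15 + 0.23 + 0.21 = 0.59.
E[W | W <= 4] = [2·0.15 + 3·0.23 + 4·0.21] / 0.59
 = 1.83 / 0.59
 = 183/59

3.1017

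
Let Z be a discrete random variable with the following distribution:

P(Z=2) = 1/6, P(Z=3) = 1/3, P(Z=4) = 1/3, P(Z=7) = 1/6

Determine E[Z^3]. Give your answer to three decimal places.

E[Z^3] = Σ z^3·P(Z=z)
 = 8·1/6 + 27·1/3 + 64·1/3 + 343·1/6
 = 4/3 + 9 + 64/3 + 343/6
 = 533/6

88.833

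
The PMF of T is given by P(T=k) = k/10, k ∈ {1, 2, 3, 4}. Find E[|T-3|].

0.8

E[|T-3|] = Σ |t-3|·P(T=t)
 = 2·1/10 + 1·1/5 + 0·3/10 + 1·2/5
 = 1/5 + 1/5 + 0 + 2/5
 = 4/5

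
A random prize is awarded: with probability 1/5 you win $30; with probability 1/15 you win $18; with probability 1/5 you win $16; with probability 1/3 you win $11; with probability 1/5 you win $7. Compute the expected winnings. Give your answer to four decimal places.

E[payout] = 30·1/5 + 18·1/15 + 16·1/5 + 11·1/3 + 7·1/5
 = 6 + 6/5 + 16/5 + 11/3 + 7/5
 = 232/15

15.4667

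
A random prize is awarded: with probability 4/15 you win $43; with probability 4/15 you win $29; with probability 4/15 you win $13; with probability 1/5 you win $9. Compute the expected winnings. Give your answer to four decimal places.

24.4667

E[payout] = 43·4/15 + 29·4/15 + 13·4/15 + 9·1/5
 = 172/15 + 116/15 + 52/15 + 9/5
 = 367/15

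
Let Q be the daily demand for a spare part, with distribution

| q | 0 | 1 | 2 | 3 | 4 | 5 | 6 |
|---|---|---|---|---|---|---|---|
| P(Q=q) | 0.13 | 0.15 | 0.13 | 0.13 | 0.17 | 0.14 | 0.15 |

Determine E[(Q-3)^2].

3.98

E[(Q-3)^2] = Σ (q-3)^2·P(Q=q)
 = 9·0.13 + 4·0.15 + 1·0.13 + 0·0.13 + 1·0.17 + 4·0.14 + 9·0.15
 = 1.17 + 0.6 + 0.13 + 0 + 0.17 + 0.56 + 1.35
 = 3.98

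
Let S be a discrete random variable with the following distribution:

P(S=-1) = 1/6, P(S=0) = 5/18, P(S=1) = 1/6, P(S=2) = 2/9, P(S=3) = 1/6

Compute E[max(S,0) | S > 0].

2

P(S > 0) = 1/6 + 2/9 + 1/6 = 5/9.
E[max(S,0) | S > 0] = [1·1/6 + 2·2/9 + 3·1/6] / (5/9)
 = 10/9 / (5/9)
 = 2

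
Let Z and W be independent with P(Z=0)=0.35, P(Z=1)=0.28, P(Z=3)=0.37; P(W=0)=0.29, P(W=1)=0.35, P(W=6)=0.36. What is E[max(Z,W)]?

3.1721

E[max(Z,W)] = Σ_z Σ_w max(z,w) · P(Z=z)P(W=w)
 = 0·0.1015 + 1·0.1225 + 6·0.126 + 1·0.0812 + 1·0.098 + 6·0.1008 + 3·0.1073 + 3·0.1295 + 6·0.1332
 = 0 + 0.1225 + 0.756 + 0.0812 + 0.098 + 0.6048 + 0.3219 + 0.3885 + 0.7992
 = 3.1721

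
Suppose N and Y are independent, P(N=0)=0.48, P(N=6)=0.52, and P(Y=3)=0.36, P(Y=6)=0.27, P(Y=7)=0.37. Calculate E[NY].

16.5048

E[NY] = Σ_n Σ_y ny · P(N=n)P(Y=y)
 = 0·0.1728 + 0·0.1296 + 0·0.1776 + 18·0.1872 + 36·0.1404 + 42·0.1924
 = 0 + 0 + 0 + 3.3696 + 5.0544 + 8.0808
 = 16.5048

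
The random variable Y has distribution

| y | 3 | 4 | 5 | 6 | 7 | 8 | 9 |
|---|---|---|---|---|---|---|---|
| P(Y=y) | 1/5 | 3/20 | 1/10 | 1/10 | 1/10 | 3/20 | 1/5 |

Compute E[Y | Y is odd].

P(Y is odd) = 1/5 + 1/10 + 1/10 + 1/5 = 3/5.
E[Y | Y is odd] = [3·1/5 + 5·1/10 + 7·1/10 + 9·1/5] / (3/5)
 = 18/5 / (3/5)
 = 6

6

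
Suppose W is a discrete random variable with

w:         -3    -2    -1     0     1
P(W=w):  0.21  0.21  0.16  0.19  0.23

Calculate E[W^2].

E[W^2] = Σ w^2·P(W=w)
 = 9·0.21 + 4·0.21 + 1·0.16 + 0·0.19 + 1·0.23
 = 1.89 + 0.84 + 0.16 + 0 + 0.23
 = 3.12

3.12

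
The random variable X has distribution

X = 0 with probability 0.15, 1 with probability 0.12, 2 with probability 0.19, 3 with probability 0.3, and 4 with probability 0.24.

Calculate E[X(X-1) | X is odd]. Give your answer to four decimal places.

4.2857

P(X is odd) = 0.12 + 0.3 = 0.42.
E[X(X-1) | X is odd] = [0·0.12 + 6·0.3] / 0.42
 = 1.8 / 0.42
 = 30/7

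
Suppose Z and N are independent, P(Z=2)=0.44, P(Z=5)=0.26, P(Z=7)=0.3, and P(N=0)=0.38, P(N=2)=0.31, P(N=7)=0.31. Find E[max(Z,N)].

E[max(Z,N)] = Σ_z Σ_n max(z,n) · P(Z=z)P(N=n)
 = 2·0.1672 + 2·0.1364 + 7·0.1364 + 5·0.0988 + 5·0.0806 + 7·0.0806 + 7·0.114 + 7·0.093 + 7·0.093
 = 0.3344 + 0.2728 + 0.9548 + 0.494 + 0.403 + 0.5642 + 0.798 + 0.651 + 0.651
 = 5.1232

5.1232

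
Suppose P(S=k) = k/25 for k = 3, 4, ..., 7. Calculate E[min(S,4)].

E[min(S,4)] = Σ min(s,4)·P(S=s)
 = 3·3/25 + 4·4/25 + 4·1/5 + 4·6/25 + 4·7/25
 = 9/25 + 16/25 + 4/5 + 24/25 + 28/25
 = 97/25

3.88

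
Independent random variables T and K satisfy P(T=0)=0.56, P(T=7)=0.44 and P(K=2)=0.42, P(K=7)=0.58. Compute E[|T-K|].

3.668

E[|T-K|] = Σ_t Σ_k |t-k| · P(T=t)P(K=k)
 = 2·0.2352 + 7·0.3248 + 5·0.1848 + 0·0.2552
 = 0.4704 + 2.2736 + 0.924 + 0
 = 3.668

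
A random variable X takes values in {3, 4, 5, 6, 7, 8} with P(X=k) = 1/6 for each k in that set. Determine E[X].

5.5

E[X] = Σ x·P(X=x)
 = 3·1/6 + 4·1/6 + 5·1/6 + 6·1/6 + 7·1/6 + 8·1/6
 = 1/2 + 2/3 + 5/6 + 1 + 7/6 + 4/3
 = 11/2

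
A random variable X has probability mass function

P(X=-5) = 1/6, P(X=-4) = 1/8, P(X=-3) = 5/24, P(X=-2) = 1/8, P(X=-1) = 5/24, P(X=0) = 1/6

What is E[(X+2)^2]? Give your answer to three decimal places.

E[(X+2)^2] = Σ (x+2)^2·P(X=x)
 = 9·1/6 + 4·1/8 + 1·5/24 + 0·1/8 + 1·5/24 + 4·1/6
 = 3/2 + 1/2 + 5/24 + 0 + 5/24 + 2/3
 = 37/12

3.083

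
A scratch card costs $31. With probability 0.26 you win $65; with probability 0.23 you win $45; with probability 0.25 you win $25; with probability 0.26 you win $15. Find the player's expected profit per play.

E[payout] = 65·0.26 + 45·0.23 + 25·0.25 + 15·0.26
 = 16.9 + 10.35 + 6.25 + 3.9
 = 37.4
Net = 37.4 - 31 = 6.4

6.4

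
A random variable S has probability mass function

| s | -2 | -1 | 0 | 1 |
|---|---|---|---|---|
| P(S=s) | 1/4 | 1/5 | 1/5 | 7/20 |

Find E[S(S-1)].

1.9

E[S(S-1)] = Σ s(s-1)·P(S=s)
 = 6·1/4 + 2·1/5 + 0·1/5 + 0·7/20
 = 3/2 + 2/5 + 0 + 0
 = 19/10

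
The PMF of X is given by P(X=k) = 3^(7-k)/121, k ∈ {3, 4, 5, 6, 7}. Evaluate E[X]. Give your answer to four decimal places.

E[X] = Σ x·P(X=x)
 = 3·81/121 + 4·27/121 + 5·9/121 + 6·3/121 + 7·1/121
 = 243/121 + 108/121 + 45/121 + 18/121 + 7/121
 = 421/121

3.4793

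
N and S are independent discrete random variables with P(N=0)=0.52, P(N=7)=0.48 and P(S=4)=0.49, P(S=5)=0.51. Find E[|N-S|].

E[|N-S|] = Σ_n Σ_s |n-s| · P(N=n)P(S=s)
 = 4·0.2548 + 5·0.2652 + 3·0.2352 + 2·0.2448
 = 1.0192 + 1.326 + 0.7056 + 0.4896
 = 3.5404

3.5404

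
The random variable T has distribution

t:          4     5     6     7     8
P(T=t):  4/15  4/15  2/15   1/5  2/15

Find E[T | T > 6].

P(T > 6) = 1/5 + 2/15 = 1/3.
E[T | T > 6] = [7·1/5 + 8·2/15] / (1/3)
 = 37/15 / (1/3)
 = 37/5

7.4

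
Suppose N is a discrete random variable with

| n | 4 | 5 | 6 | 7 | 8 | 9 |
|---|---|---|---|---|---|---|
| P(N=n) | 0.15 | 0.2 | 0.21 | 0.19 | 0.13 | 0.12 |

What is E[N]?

6.31

E[N] = Σ n·P(N=n)
 = 4·0.15 + 5·0.2 + 6·0.21 + 7·0.19 + 8·0.13 + 9·0.12
 = 0.6 + 1 + 1.26 + 1.33 + 1.04 + 1.08
 = 6.31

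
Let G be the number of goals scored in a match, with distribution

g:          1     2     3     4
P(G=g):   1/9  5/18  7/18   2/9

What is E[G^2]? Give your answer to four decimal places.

8.2778

E[G^2] = Σ g^2·P(G=g)
 = 1·1/9 + 4·5/18 + 9·7/18 + 16·2/9
 = 1/9 + 10/9 + 7/2 + 32/9
 = 149/18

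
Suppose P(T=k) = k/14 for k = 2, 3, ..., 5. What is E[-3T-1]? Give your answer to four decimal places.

-12.5714

E[-3T-1] = Σ (-3t-1)·P(T=t)
 = (-7)·1/7 + (-10)·3/14 + (-13)·2/7 + (-16)·5/14
 = (-1) + (-15/7) + (-26/7) + (-40/7)
 = -88/7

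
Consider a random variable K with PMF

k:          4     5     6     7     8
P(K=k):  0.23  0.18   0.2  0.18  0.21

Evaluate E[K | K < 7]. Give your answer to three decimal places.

P(K < 7) = 0.23 + 0.18 + 0.2 = 0.61.
E[K | K < 7] = [4·0.23 + 5·0.18 + 6·0.2] / 0.61
 = 3.02 / 0.61
 = 302/61

4.951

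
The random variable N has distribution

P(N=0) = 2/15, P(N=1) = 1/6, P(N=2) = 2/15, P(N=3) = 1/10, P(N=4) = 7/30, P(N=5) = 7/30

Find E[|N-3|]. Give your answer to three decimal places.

E[|N-3|] = Σ |n-3|·P(N=n)
 = 3·2/15 + 2·1/6 + 1·2/15 + 0·1/10 + 1·7/30 + 2·7/30
 = 2/5 + 1/3 + 2/15 + 0 + 7/30 + 7/15
 = 47/30

1.567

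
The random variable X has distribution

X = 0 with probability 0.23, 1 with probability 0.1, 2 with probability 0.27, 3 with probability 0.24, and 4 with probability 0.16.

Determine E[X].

2

E[X] = Σ x·P(X=x)
 = 0·0.23 + 1·0.1 + 2·0.27 + 3·0.24 + 4·0.16
 = 0 + 0.1 + 0.54 + 0.72 + 0.64
 = 2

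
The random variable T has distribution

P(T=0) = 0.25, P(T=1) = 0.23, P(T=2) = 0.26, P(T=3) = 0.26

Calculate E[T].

E[T] = Σ t·P(T=t)
 = 0·0.25 + 1·0.23 + 2·0.26 + 3·0.26
 = 0 + 0.23 + 0.52 + 0.78
 = 1.53

1.53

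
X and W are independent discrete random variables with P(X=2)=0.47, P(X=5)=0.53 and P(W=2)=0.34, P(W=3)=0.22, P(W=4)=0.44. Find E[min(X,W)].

E[min(X,W)] = Σ_x Σ_w min(x,w) · P(X=x)P(W=w)
 = 2·0.1598 + 2·0.1034 + 2·0.2068 + 2·0.1802 + 3·0.1166 + 4·0.2332
 = 0.3196 + 0.2068 + 0.4136 + 0.3604 + 0.3498 + 0.9328
 = 2.583

2.583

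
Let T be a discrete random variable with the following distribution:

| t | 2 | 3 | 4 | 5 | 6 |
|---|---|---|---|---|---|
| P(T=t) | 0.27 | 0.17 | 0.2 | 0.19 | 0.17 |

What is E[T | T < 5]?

2.890625

P(T < 5) = 0.27 + 0.17 + 0.2 = 0.64.
E[T | T < 5] = [2·0.27 + 3·0.17 + 4·0.2] / 0.64
 = 1.85 / 0.64
 = 185/64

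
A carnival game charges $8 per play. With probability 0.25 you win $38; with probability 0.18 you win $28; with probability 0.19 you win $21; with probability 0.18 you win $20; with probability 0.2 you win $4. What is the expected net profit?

E[payout] = 38·0.25 + 28·0.18 + 21·0.19 + 20·0.18 + 4·0.2
 = 9.5 + 5.04 + 3.99 + 3.6 + 0.8
 = 22.93
Net = 22.93 - 8 = 14.93

14.93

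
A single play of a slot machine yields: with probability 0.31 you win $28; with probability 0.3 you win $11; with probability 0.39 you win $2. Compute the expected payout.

E[payout] = 28·0.31 + 11·0.3 + 2·0.39
 = 8.68 + 3.3 + 0.78
 = 12.76

12.76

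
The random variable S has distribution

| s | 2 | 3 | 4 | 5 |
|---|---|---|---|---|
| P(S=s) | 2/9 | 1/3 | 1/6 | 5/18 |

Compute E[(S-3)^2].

1.5

E[(S-3)^2] = Σ (s-3)^2·P(S=s)
 = 1·2/9 + 0·1/3 + 1·1/6 + 4·5/18
 = 2/9 + 0 + 1/6 + 10/9
 = 3/2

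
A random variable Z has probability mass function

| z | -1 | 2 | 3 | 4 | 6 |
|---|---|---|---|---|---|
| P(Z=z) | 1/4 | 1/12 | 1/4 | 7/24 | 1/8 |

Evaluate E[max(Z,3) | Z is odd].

P(Z is odd) = 1/4 + 1/4 = 1/2.
E[max(Z,3) | Z is odd] = [3·1/4 + 3·1/4] / (1/2)
 = 3/2 / (1/2)
 = 3

3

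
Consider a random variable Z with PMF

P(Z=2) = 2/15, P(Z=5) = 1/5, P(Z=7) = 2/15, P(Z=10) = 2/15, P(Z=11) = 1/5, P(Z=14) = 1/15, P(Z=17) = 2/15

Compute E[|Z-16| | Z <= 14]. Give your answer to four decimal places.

8.3077

P(Z <= 14) = 2/15 + 1/5 + 2/15 + 2/15 + 1/5 + 1/15 = 13/15.
E[|Z-16| | Z <= 14] = [14·2/15 + 11·1/5 + 9·2/15 + 6·2/15 + 5·1/5 + 2·1/15] / (13/15)
 = 36/5 / (13/15)
 = 108/13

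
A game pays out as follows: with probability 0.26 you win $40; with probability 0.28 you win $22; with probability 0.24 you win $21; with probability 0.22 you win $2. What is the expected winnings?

E[payout] = 40·0.26 + 22·0.28 + 21·0.24 + 2·0.22
 = 10.4 + 6.16 + 5.04 + 0.44
 = 22.04

22.04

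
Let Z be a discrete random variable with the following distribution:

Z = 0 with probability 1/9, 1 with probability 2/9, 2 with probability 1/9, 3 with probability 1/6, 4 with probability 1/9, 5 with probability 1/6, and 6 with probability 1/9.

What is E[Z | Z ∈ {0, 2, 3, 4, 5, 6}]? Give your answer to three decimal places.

P(Z ∈ {0, 2, 3, 4, 5, 6}) = 1/9 + 1/9 + 1/6 + 1/9 + 1/6 + 1/9 = 7/9.
E[Z | Z ∈ {0, 2, 3, 4, 5, 6}] = [0·1/9 + 2·1/9 + 3·1/6 + 4·1/9 + 5·1/6 + 6·1/9] / (7/9)
 = 8/3 / (7/9)
 = 24/7

3.429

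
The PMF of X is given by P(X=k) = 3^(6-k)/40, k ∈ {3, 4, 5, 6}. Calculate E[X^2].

E[X^2] = Σ x^2·P(X=x)
 = 9·27/40 + 16·9/40 + 25·3/40 + 36·1/40
 = 243/40 + 18/5 + 15/8 + 9/10
 = 249/20

12.45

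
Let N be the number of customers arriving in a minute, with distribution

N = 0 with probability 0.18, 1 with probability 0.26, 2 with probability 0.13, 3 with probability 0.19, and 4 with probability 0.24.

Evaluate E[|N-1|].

E[|N-1|] = Σ |n-1|·P(N=n)
 = 1·0.18 + 0·0.26 + 1·0.13 + 2·0.19 + 3·0.24
 = 0.18 + 0 + 0.13 + 0.38 + 0.72
 = 1.41

1.41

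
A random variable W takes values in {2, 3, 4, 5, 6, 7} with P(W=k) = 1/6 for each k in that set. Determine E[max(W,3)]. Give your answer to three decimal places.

4.667

E[max(W,3)] = Σ max(w,3)·P(W=w)
 = 3·1/6 + 3·1/6 + 4·1/6 + 5·1/6 + 6·1/6 + 7·1/6
 = 1/2 + 1/2 + 2/3 + 5/6 + 1 + 7/6
 = 14/3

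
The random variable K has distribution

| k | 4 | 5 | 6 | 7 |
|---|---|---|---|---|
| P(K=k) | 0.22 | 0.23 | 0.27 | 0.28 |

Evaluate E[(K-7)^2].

E[(K-7)^2] = Σ (k-7)^2·P(K=k)
 = 9·0.22 + 4·0.23 + 1·0.27 + 0·0.28
 = 1.98 + 0.92 + 0.27 + 0
 = 3.17

3.17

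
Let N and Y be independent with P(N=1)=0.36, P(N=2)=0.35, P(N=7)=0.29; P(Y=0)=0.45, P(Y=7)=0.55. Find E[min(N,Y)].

E[min(N,Y)] = Σ_n Σ_y min(n,y) · P(N=n)P(Y=y)
 = 0·0.162 + 1·0.198 + 0·0.1575 + 2·0.1925 + 0·0.1305 + 7·0.1595
 = 0 + 0.198 + 0 + 0.385 + 0 + 1.1165
 = 1.6995

1.6995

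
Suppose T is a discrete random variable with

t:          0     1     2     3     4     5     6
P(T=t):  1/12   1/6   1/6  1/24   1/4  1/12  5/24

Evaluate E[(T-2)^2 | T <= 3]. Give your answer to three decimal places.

1.182

P(T <= 3) = 1/12 + 1/6 + 1/6 + 1/24 = 11/24.
E[(T-2)^2 | T <= 3] = [4·1/12 + 1·1/6 + 0·1/6 + 1·1/24] / (11/24)
 = 13/24 / (11/24)
 = 13/11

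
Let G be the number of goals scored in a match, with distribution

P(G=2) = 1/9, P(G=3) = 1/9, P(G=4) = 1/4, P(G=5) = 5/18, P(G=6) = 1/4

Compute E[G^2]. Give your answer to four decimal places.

E[G^2] = Σ g^2·P(G=g)
 = 4·1/9 + 9·1/9 + 16·1/4 + 25·5/18 + 36·1/4
 = 4/9 + 1 + 4 + 125/18 + 9
 = 385/18

21.3889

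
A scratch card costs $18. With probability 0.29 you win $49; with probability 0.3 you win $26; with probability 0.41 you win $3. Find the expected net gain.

E[payout] = 49·0.29 + 26·0.3 + 3·0.41
 = 14.21 + 7.8 + 1.23
 = 23.24
Net = 23.24 - 18 = 5.24

5.24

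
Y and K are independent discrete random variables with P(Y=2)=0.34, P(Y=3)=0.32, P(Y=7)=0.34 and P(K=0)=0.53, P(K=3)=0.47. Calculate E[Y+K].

E[Y+K] = Σ_y Σ_k (y+k) · P(Y=y)P(K=k)
 = 2·0.1802 + 5·0.1598 + 3·0.1696 + 6·0.1504 + 7·0.1802 + 10·0.1598
 = 0.3604 + 0.799 + 0.5088 + 0.9024 + 1.2614 + 1.598
 = 5.43

5.43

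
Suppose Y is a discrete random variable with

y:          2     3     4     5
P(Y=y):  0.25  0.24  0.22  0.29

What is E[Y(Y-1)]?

10.38

E[Y(Y-1)] = Σ y(y-1)·P(Y=y)
 = 2·0.25 + 6·0.24 + 12·0.22 + 20·0.29
 = 0.5 + 1.44 + 2.64 + 5.8
 = 10.38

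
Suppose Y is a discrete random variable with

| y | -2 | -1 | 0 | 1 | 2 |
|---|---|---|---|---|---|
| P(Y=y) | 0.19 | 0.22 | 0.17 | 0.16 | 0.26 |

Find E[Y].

E[Y] = Σ y·P(Y=y)
 = (-2)·0.19 + (-1)·0.22 + 0·0.17 + 1·0.16 + 2·0.26
 = (-0.38) + (-0.22) + 0 + 0.16 + 0.52
 = 0.08

0.08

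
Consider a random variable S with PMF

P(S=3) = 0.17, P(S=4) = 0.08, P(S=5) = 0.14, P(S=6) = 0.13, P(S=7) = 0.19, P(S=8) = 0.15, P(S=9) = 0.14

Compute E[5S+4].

E[5S+4] = Σ (5s+4)·P(S=s)
 = 19·0.17 + 24·0.08 + 29·0.14 + 34·0.13 + 39·0.19 + 44·0.15 + 49·0.14
 = 3.23 + 1.92 + 4.06 + 4.42 + 7.41 + 6.6 + 6.86
 = 34.5

34.5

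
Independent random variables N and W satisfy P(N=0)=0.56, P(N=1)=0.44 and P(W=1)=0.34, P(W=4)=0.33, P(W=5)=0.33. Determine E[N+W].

3.75

E[N+W] = Σ_n Σ_w (n+w) · P(N=n)P(W=w)
 = 1·0.1904 + 4·0.1848 + 5·0.1848 + 2·0.1496 + 5·0.1452 + 6·0.1452
 = 0.1904 + 0.7392 + 0.924 + 0.2992 + 0.726 + 0.8712
 = 3.75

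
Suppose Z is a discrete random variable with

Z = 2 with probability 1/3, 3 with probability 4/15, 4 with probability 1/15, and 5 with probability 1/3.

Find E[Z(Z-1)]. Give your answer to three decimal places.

E[Z(Z-1)] = Σ z(z-1)·P(Z=z)
 = 2·1/3 + 6·4/15 + 12·1/15 + 20·1/3
 = 2/3 + 8/5 + 4/5 + 20/3
 = 146/15

9.733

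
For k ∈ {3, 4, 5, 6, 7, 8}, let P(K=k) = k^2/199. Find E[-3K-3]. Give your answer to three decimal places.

E[-3K-3] = Σ (-3k-3)·P(K=k)
 = (-12)·9/199 + (-15)·16/199 + (-18)·25/199 + (-21)·36/199 + (-24)·49/199 + (-27)·64/199
 = (-108/199) + (-240/199) + (-450/199) + (-756/199) + (-1176/199) + (-1728/199)
 = -4458/199

-22.402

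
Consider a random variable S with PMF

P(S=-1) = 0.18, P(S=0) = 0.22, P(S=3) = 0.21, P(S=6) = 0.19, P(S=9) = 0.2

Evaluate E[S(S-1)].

E[S(S-1)] = Σ s(s-1)·P(S=s)
 = 2·0.18 + 0·0.22 + 6·0.21 + 30·0.19 + 72·0.2
 = 0.36 + 0 + 1.26 + 5.7 + 14.4
 = 21.72

21.72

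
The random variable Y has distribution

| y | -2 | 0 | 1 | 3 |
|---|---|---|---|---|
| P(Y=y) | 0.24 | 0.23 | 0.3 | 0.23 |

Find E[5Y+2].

E[5Y+2] = Σ (5y+2)·P(Y=y)
 = (-8)·0.24 + 2·0.23 + 7·0.3 + 17·0.23
 = (-1.92) + 0.46 + 2.1 + 3.91
 = 4.55

4.55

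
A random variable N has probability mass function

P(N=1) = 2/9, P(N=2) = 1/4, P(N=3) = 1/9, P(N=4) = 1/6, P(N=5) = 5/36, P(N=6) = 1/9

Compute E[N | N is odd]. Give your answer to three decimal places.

2.647

P(N is odd) = 2/9 + 1/9 + 5/36 = 17/36.
E[N | N is odd] = [1·2/9 + 3·1/9 + 5·5/36] / (17/36)
 = 5/4 / (17/36)
 = 45/17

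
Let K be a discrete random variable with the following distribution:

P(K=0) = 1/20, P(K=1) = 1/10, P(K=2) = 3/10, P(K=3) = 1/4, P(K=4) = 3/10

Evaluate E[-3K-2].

E[-3K-2] = Σ (-3k-2)·P(K=k)
 = (-2)·1/20 + (-5)·1/10 + (-8)·3/10 + (-11)·1/4 + (-14)·3/10
 = (-1/10) + (-1/2) + (-12/5) + (-11/4) + (-21/5)
 = -199/20

-9.95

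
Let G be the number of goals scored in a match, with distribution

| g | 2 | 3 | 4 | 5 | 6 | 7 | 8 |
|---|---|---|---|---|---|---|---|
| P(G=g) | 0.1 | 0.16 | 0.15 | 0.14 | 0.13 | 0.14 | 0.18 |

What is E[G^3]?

200.48

E[G^3] = Σ g^3·P(G=g)
 = 8·0.1 + 27·0.16 + 64·0.15 + 125·0.14 + 216·0.13 + 343·0.14 + 512·0.18
 = 0.8 + 4.32 + 9.6 + 17.5 + 28.08 + 48.02 + 92.16
 = 200.48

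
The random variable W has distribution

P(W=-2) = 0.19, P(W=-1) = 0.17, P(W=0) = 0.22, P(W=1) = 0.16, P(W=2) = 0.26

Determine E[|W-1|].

1.39

E[|W-1|] = Σ |w-1|·P(W=w)
 = 3·0.19 + 2·0.17 + 1·0.22 + 0·0.16 + 1·0.26
 = 0.57 + 0.34 + 0.22 + 0 + 0.26
 = 1.39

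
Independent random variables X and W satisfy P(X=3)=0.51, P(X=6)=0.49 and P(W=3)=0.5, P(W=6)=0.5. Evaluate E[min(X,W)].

3.735

E[min(X,W)] = Σ_x Σ_w min(x,w) · P(X=x)P(W=w)
 = 3·0.255 + 3·0.255 + 3·0.245 + 6·0.245
 = 0.765 + 0.765 + 0.735 + 1.47
 = 3.735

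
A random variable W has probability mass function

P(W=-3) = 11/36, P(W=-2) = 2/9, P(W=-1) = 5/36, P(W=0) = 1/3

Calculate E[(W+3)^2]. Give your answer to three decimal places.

3.778

E[(W+3)^2] = Σ (w+3)^2·P(W=w)
 = 0·11/36 + 1·2/9 + 4·5/36 + 9·1/3
 = 0 + 2/9 + 5/9 + 3
 = 34/9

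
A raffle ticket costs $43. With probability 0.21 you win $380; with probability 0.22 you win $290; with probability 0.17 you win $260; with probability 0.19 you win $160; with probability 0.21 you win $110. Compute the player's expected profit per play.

198.3

E[payout] = 380·0.21 + 290·0.22 + 260·0.17 + 160·0.19 + 110·0.21
 = 79.8 + 63.8 + 44.2 + 30.4 + 23.1
 = 241.3
Net = 241.3 - 43 = 198.3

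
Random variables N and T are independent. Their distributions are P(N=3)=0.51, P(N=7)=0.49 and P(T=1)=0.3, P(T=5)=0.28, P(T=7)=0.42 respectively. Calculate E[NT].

E[NT] = Σ_n Σ_t nt · P(N=n)P(T=t)
 = 3·0.153 + 15·0.1428 + 21·0.2142 + 7·0.147 + 35·0.1372 + 49·0.2058
 = 0.459 + 2.142 + 4.4982 + 1.029 + 4.802 + 10.0842
 = 23.0144

23.0144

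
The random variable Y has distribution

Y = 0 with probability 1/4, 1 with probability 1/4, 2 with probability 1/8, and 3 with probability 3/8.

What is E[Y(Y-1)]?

E[Y(Y-1)] = Σ y(y-1)·P(Y=y)
 = 0·1/4 + 0·1/4 + 2·1/8 + 6·3/8
 = 0 + 0 + 1/4 + 9/4
 = 5/2

2.5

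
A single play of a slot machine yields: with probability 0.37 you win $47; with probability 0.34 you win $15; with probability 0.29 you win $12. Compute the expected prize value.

E[payout] = 47·0.37 + 15·0.34 + 12·0.29
 = 17.39 + 5.1 + 3.48
 = 25.97

25.97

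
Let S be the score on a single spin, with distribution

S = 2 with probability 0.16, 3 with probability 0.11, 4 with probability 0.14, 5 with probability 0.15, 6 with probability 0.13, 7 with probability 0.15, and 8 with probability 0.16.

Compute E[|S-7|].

2.25

E[|S-7|] = Σ |s-7|·P(S=s)
 = 5·0.16 + 4·0.11 + 3·0.14 + 2·0.15 + 1·0.13 + 0·0.15 + 1·0.16
 = 0.8 + 0.44 + 0.42 + 0.3 + 0.13 + 0 + 0.16
 = 2.25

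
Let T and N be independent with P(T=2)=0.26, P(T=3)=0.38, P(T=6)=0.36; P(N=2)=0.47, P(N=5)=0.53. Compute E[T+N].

E[T+N] = Σ_t Σ_n (t+n) · P(T=t)P(N=n)
 = 4·0.1222 + 7·0.1378 + 5·0.1786 + 8·0.2014 + 8·0.1692 + 11·0.1908
 = 0.4888 + 0.9646 + 0.893 + 1.6112 + 1.3536 + 2.0988
 = 7.41

7.41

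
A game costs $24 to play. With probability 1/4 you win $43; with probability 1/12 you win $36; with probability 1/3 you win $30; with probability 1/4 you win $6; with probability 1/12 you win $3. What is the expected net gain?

1.5

E[payout] = 43·1/4 + 36·1/12 + 30·1/3 + 6·1/4 + 3·1/12
 = 43/4 + 3 + 10 + 3/2 + 1/4
 = 51/2
Net = 51/2 - 24 = 3/2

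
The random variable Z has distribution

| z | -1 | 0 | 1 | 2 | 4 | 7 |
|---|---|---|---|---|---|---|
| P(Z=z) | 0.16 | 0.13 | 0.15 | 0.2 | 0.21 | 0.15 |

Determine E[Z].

2.28

E[Z] = Σ z·P(Z=z)
 = (-1)·0.16 + 0·0.13 + 1·0.15 + 2·0.2 + 4·0.21 + 7·0.15
 = (-0.16) + 0 + 0.15 + 0.4 + 0.84 + 1.05
 = 2.28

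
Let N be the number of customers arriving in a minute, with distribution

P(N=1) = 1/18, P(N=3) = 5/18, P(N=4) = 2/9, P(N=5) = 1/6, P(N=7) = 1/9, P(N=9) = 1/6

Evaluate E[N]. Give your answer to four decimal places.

4.8889

E[N] = Σ n·P(N=n)
 = 1·1/18 + 3·5/18 + 4·2/9 + 5·1/6 + 7·1/9 + 9·1/6
 = 1/18 + 5/6 + 8/9 + 5/6 + 7/9 + 3/2
 = 44/9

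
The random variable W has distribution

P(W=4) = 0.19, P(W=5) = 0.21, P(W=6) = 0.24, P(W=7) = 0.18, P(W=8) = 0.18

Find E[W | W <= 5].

4.525

P(W <= 5) = 0.19 + 0.21 = 0.4.
E[W | W <= 5] = [4·0.19 + 5·0.21] / 0.4
 = 1.81 / 0.4
 = 181/40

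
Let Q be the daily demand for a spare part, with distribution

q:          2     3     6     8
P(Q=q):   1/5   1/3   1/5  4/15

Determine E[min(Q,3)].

E[min(Q,3)] = Σ min(q,3)·P(Q=q)
 = 2·1/5 + 3·1/3 + 3·1/5 + 3·4/15
 = 2/5 + 1 + 3/5 + 4/5
 = 14/5

2.8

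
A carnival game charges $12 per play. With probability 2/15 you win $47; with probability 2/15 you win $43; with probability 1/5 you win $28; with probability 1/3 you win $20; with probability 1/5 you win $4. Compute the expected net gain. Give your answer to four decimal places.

13.0667

E[payout] = 47·2/15 + 43·2/15 + 28·1/5 + 20·1/3 + 4·1/5
 = 94/15 + 86/15 + 28/5 + 20/3 + 4/5
 = 376/15
Net = 376/15 - 12 = 196/15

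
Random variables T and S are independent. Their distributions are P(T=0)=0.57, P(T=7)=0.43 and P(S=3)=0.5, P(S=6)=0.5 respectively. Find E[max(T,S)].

E[max(T,S)] = Σ_t Σ_s max(t,s) · P(T=t)P(S=s)
 = 3·0.285 + 6·0.285 + 7·0.215 + 7·0.215
 = 0.855 + 1.71 + 1.505 + 1.505
 = 5.575

5.575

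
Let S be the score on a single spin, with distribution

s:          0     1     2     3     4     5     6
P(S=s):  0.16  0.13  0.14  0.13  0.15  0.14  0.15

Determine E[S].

E[S] = Σ s·P(S=s)
 = 0·0.16 + 1·0.13 + 2·0.14 + 3·0.13 + 4·0.15 + 5·0.14 + 6·0.15
 = 0 + 0.13 + 0.28 + 0.39 + 0.6 + 0.7 + 0.9
 = 3

3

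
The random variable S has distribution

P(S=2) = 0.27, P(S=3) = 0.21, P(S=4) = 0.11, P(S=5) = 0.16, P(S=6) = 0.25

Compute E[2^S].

E[2^S] = Σ 2^s·P(S=s)
 = 4·0.27 + 8·0.21 + 16·0.11 + 32·0.16 + 64·0.25
 = 1.08 + 1.68 + 1.76 + 5.12 + 16
 = 25.64

25.64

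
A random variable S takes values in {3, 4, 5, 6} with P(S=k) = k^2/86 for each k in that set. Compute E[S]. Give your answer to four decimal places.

5.0233

E[S] = Σ s·P(S=s)
 = 3·9/86 + 4·8/43 + 5·25/86 + 6·18/43
 = 27/86 + 32/43 + 125/86 + 108/43
 = 216/43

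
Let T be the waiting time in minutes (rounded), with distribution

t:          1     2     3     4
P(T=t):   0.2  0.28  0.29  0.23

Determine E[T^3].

E[T^3] = Σ t^3·P(T=t)
 = 1·0.2 + 8·0.28 + 27·0.29 + 64·0.23
 = 0.2 + 2.24 + 7.83 + 14.72
 = 24.99

24.99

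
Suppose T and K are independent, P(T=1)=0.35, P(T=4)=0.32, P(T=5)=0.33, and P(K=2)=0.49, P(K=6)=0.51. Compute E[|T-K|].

E[|T-K|] = Σ_t Σ_k |t-k| · P(T=t)P(K=k)
 = 1·0.1715 + 5·0.1785 + 2·0.1568 + 2·0.1632 + 3·0.1617 + 1·0.1683
 = 0.1715 + 0.8925 + 0.3136 + 0.3264 + 0.4851 + 0.1683
 = 2.3574

2.3574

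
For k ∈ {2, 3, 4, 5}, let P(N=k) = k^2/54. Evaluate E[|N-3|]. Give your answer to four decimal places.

1.2963

E[|N-3|] = Σ |n-3|·P(N=n)
 = 1·2/27 + 0·1/6 + 1·8/27 + 2·25/54
 = 2/27 + 0 + 8/27 + 25/27
 = 35/27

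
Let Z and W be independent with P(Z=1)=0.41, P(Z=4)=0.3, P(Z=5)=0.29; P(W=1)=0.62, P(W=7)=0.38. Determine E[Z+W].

E[Z+W] = Σ_z Σ_w (z+w) · P(Z=z)P(W=w)
 = 2·0.2542 + 8·0.1558 + 5·0.186 + 11·0.114 + 6·0.1798 + 12·0.1102
 = 0.5084 + 1.2464 + 0.93 + 1.254 + 1.0788 + 1.3224
 = 6.34

6.34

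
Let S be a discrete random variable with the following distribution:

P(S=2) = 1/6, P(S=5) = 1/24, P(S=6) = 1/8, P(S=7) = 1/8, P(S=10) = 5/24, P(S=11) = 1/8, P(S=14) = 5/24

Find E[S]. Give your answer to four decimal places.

E[S] = Σ s·P(S=s)
 = 2·1/6 + 5·1/24 + 6·1/8 + 7·1/8 + 10·5/24 + 11·1/8 + 14·5/24
 = 1/3 + 5/24 + 3/4 + 7/8 + 25/12 + 11/8 + 35/12
 = 205/24

8.5417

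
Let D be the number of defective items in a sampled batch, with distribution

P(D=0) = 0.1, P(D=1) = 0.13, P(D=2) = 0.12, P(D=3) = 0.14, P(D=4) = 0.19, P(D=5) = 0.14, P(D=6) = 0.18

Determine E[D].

E[D] = Σ d·P(D=d)
 = 0·0.1 + 1·0.13 + 2·0.12 + 3·0.14 + 4·0.19 + 5·0.14 + 6·0.18
 = 0 + 0.13 + 0.24 + 0.42 + 0.76 + 0.7 + 1.08
 = 3.33

3.33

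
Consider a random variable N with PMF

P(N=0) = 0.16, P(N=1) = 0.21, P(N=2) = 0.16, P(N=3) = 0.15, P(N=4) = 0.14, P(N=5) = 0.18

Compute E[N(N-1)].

6.5

E[N(N-1)] = Σ n(n-1)·P(N=n)
 = 0·0.16 + 0·0.21 + 2·0.16 + 6·0.15 + 12·0.14 + 20·0.18
 = 0 + 0 + 0.32 + 0.9 + 1.68 + 3.6
 = 6.5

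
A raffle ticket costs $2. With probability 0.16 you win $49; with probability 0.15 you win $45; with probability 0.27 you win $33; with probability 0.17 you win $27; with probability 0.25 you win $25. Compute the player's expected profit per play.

E[payout] = 49·0.16 + 45·0.15 + 33·0.27 + 27·0.17 + 25·0.25
 = 7.84 + 6.75 + 8.91 + 4.59 + 6.25
 = 34.34
Net = 34.34 - 2 = 32.34

32.34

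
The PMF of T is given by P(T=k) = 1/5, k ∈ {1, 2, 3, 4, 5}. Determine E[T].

3

E[T] = Σ t·P(T=t)
 = 1·1/5 + 2·1/5 + 3·1/5 + 4·1/5 + 5·1/5
 = 1/5 + 2/5 + 3/5 + 4/5 + 1
 = 3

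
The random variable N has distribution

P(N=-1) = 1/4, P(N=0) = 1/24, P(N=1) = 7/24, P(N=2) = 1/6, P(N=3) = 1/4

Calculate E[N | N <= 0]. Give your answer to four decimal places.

P(N <= 0) = 1/4 + 1/24 = 7/24.
E[N | N <= 0] = [(-1)·1/4 + 0·1/24] / (7/24)
 = -1/4 / (7/24)
 = -6/7

-0.8571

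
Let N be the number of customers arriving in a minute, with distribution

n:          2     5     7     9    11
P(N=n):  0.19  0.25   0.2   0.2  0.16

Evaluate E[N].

E[N] = Σ n·P(N=n)
 = 2·0.19 + 5·0.25 + 7·0.2 + 9·0.2 + 11·0.16
 = 0.38 + 1.25 + 1.4 + 1.8 + 1.76
 = 6.59

6.59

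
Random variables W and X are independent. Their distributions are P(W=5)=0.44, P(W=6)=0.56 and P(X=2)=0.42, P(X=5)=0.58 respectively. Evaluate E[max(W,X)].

E[max(W,X)] = Σ_w Σ_x max(w,x) · P(W=w)P(X=x)
 = 5·0.1848 + 5·0.2552 + 6·0.2352 + 6·0.3248
 = 0.924 + 1.276 + 1.4112 + 1.9488
 = 5.56

5.56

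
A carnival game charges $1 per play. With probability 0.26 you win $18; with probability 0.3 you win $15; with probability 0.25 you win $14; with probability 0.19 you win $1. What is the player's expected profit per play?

11.87

E[payout] = 18·0.26 + 15·0.3 + 14·0.25 + 1·0.19
 = 4.68 + 4.5 + 3.5 + 0.19
 = 12.87
Net = 12.87 - 1 = 11.87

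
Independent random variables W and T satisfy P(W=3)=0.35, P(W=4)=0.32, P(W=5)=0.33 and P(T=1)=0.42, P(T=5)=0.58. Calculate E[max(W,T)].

4.5716

E[max(W,T)] = Σ_w Σ_t max(w,t) · P(W=w)P(T=t)
 = 3·0.147 + 5·0.203 + 4·0.1344 + 5·0.1856 + 5·0.1386 + 5·0.1914
 = 0.441 + 1.015 + 0.5376 + 0.928 + 0.693 + 0.957
 = 4.5716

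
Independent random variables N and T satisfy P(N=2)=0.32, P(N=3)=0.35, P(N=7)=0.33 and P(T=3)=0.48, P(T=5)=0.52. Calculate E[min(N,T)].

3.0232

E[min(N,T)] = Σ_n Σ_t min(n,t) · P(N=n)P(T=t)
 = 2·0.1536 + 2·0.1664 + 3·0.168 + 3·0.182 + 3·0.1584 + 5·0.1716
 = 0.3072 + 0.3328 + 0.504 + 0.546 + 0.4752 + 0.858
 = 3.0232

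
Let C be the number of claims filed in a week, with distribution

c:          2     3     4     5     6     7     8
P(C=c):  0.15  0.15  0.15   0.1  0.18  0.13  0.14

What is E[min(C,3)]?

2.85

E[min(C,3)] = Σ min(c,3)·P(C=c)
 = 2·0.15 + 3·0.15 + 3·0.15 + 3·0.1 + 3·0.18 + 3·0.13 + 3·0.14
 = 0.3 + 0.45 + 0.45 + 0.3 + 0.54 + 0.39 + 0.42
 = 2.85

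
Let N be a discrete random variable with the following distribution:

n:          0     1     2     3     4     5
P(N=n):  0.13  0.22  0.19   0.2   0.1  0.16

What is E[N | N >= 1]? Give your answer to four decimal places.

2.7586

P(N >= 1) = 0.22 + 0.19 + 0.2 + 0.1 + 0.16 = 0.87.
E[N | N >= 1] = [1·0.22 + 2·0.19 + 3·0.2 + 4·0.1 + 5·0.16] / 0.87
 = 2.4 / 0.87
 = 80/29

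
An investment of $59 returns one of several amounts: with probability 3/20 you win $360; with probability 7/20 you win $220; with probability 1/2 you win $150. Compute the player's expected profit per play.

E[payout] = 360·3/20 + 220·7/20 + 150·1/2
 = 54 + 77 + 75
 = 206
Net = 206 - 59 = 147

147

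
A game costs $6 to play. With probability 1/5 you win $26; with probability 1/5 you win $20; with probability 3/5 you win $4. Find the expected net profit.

5.6

E[payout] = 26·1/5 + 20·1/5 + 4·3/5
 = 26/5 + 4 + 12/5
 = 58/5
Net = 58/5 - 6 = 28/5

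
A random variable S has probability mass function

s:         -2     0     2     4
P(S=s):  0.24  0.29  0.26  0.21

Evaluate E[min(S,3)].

E[min(S,3)] = Σ min(s,3)·P(S=s)
 = (-2)·0.24 + 0·0.29 + 2·0.26 + 3·0.21
 = (-0.48) + 0 + 0.52 + 0.63
 = 0.67

0.67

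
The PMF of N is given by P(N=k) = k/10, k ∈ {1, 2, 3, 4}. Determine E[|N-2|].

E[|N-2|] = Σ |n-2|·P(N=n)
 = 1·1/10 + 0·1/5 + 1·3/10 + 2·2/5
 = 1/10 + 0 + 3/10 + 4/5
 = 6/5

1.2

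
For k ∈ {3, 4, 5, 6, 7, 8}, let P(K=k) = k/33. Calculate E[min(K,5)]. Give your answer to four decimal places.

E[min(K,5)] = Σ min(k,5)·P(K=k)
 = 3·1/11 + 4·4/33 + 5·5/33 + 5·2/11 + 5·7/33 + 5·8/33
 = 3/11 + 16/33 + 25/33 + 10/11 + 35/33 + 40/33
 = 155/33

4.6970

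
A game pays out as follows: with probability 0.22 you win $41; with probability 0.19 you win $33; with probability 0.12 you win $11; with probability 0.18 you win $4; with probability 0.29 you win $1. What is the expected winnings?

E[payout] = 41·0.22 + 33·0.19 + 11·0.12 + 4·0.18 + 1·0.29
 = 9.02 + 6.27 + 1.32 + 0.72 + 0.29
 = 17.62

17.62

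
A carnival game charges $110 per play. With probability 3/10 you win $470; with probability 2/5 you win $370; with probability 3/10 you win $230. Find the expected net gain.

248

E[payout] = 470·3/10 + 370·2/5 + 230·3/10
 = 141 + 148 + 69
 = 358
Net = 358 - 110 = 248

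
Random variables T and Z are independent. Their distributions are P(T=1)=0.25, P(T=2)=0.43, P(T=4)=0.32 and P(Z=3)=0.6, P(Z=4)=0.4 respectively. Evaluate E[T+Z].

E[T+Z] = Σ_t Σ_z (t+z) · P(T=t)P(Z=z)
 = 4·0.15 + 5·0.1 + 5·0.258 + 6·0.172 + 7·0.192 + 8·0.128
 = 0.6 + 0.5 + 1.29 + 1.032 + 1.344 + 1.024
 = 5.79

5.79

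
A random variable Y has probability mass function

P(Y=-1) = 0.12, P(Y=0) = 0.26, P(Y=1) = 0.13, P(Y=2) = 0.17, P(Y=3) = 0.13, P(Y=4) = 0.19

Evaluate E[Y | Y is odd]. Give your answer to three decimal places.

1.053

P(Y is odd) = 0.12 + 0.13 + 0.13 = 0.38.
E[Y | Y is odd] = [(-1)·0.12 + 1·0.13 + 3·0.13] / 0.38
 = 0.4 / 0.38
 = 20/19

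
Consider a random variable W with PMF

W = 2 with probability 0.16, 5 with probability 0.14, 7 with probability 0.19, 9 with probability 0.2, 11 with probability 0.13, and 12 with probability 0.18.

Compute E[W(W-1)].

E[W(W-1)] = Σ w(w-1)·P(W=w)
 = 2·0.16 + 20·0.14 + 42·0.19 + 72·0.2 + 110·0.13 + 132·0.18
 = 0.32 + 2.8 + 7.98 + 14.4 + 14.3 + 23.76
 = 63.56

63.56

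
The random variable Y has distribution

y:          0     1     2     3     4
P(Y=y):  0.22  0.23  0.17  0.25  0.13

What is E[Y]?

E[Y] = Σ y·P(Y=y)
 = 0·0.22 + 1·0.23 + 2·0.17 + 3·0.25 + 4·0.13
 = 0 + 0.23 + 0.34 + 0.75 + 0.52
 = 1.84

1.84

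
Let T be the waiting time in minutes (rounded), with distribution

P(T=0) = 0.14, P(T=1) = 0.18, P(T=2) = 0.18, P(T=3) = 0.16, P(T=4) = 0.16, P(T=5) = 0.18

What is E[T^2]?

9.4

E[T^2] = Σ t^2·P(T=t)
 = 0·0.14 + 1·0.18 + 4·0.18 + 9·0.16 + 16·0.16 + 25·0.18
 = 0 + 0.18 + 0.72 + 1.44 + 2.56 + 4.5
 = 9.4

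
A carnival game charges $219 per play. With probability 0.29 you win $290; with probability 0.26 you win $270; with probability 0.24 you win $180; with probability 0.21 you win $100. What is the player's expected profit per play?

E[payout] = 290·0.29 + 270·0.26 + 180·0.24 + 100·0.21
 = 84.1 + 70.2 + 43.2 + 21
 = 218.5
Net = 218.5 - 219 = -0.5

-0.5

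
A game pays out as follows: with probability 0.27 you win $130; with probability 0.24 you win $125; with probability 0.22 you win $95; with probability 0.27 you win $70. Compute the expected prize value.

E[payout] = 130·0.27 + 125·0.24 + 95·0.22 + 70·0.27
 = 35.1 + 30 + 20.9 + 18.9
 = 104.9

104.9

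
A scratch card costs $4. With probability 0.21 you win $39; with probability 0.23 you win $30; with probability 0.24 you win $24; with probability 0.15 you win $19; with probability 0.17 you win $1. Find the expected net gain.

E[payout] = 39·0.21 + 30·0.23 + 24·0.24 + 19·0.15 + 1·0.17
 = 8.19 + 6.9 + 5.76 + 2.85 + 0.17
 = 23.87
Net = 23.87 - 4 = 19.87

19.87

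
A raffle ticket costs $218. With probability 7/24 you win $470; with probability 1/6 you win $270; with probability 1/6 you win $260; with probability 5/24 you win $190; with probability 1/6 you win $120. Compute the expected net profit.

67

E[payout] = 470·7/24 + 270·1/6 + 260·1/6 + 190·5/24 + 120·1/6
 = 1645/12 + 45 + 130/3 + 475/12 + 20
 = 285
Net = 285 - 218 = 67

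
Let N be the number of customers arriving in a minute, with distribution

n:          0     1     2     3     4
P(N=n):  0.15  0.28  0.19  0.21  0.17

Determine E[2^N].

5.87

E[2^N] = Σ 2^n·P(N=n)
 = 1·0.15 + 2·0.28 + 4·0.19 + 8·0.21 + 16·0.17
 = 0.15 + 0.56 + 0.76 + 1.68 + 2.72
 = 5.87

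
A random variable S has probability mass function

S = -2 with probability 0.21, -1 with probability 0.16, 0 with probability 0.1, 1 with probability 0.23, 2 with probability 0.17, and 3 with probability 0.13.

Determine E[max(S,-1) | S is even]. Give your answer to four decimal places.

P(S is even) = 0.21 + 0.1 + 0.17 = 0.48.
E[max(S,-1) | S is even] = [(-1)·0.21 + 0·0.1 + 2·0.17] / 0.48
 = 0.13 / 0.48
 = 13/48

0.2708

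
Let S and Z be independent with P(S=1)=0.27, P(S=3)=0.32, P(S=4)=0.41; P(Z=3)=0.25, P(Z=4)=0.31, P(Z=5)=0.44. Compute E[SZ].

12.0253

E[SZ] = Σ_s Σ_z sz · P(S=s)P(Z=z)
 = 3·0.0675 + 4·0.0837 + 5·0.1188 + 9·0.08 + 12·0.0992 + 15·0.1408 + 12·0.1025 + 16·0.1271 + 20·0.1804
 = 0.2025 + 0.3348 + 0.594 + 0.72 + 1.1904 + 2.112 + 1.23 + 2.0336 + 3.608
 = 12.0253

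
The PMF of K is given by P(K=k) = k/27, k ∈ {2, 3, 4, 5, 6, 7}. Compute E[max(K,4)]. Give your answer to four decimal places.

5.4074

E[max(K,4)] = Σ max(k,4)·P(K=k)
 = 4·2/27 + 4·1/9 + 4·4/27 + 5·5/27 + 6·2/9 + 7·7/27
 = 8/27 + 4/9 + 16/27 + 25/27 + 4/3 + 49/27
 = 146/27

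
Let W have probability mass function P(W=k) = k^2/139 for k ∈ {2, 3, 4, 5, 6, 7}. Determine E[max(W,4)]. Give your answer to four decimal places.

5.7554

E[max(W,4)] = Σ max(w,4)·P(W=w)
 = 4·4/139 + 4·9/139 + 4·16/139 + 5·25/139 + 6·36/139 + 7·49/139
 = 16/139 + 36/139 + 64/139 + 125/139 + 216/139 + 343/139
 = 800/139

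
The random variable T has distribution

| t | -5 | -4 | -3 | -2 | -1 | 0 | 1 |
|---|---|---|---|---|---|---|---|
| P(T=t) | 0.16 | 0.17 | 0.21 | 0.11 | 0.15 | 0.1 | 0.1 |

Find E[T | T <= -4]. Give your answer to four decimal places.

-4.4848

P(T <= -4) = 0.16 + 0.17 = 0.33.
E[T | T <= -4] = [(-5)·0.16 + (-4)·0.17] / 0.33
 = -1.48 / 0.33
 = -148/33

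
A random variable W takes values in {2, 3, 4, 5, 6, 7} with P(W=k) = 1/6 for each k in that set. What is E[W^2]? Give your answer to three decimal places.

23.167

E[W^2] = Σ w^2·P(W=w)
 = 4·1/6 + 9·1/6 + 16·1/6 + 25·1/6 + 36·1/6 + 49·1/6
 = 2/3 + 3/2 + 8/3 + 25/6 + 6 + 49/6
 = 139/6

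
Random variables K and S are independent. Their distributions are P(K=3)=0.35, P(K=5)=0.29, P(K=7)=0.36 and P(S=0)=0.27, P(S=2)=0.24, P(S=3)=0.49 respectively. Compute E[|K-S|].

E[|K-S|] = Σ_k Σ_s |k-s| · P(K=k)P(S=s)
 = 3·0.0945 + 1·0.084 + 0·0.1715 + 5·0.0783 + 3·0.0696 + 2·0.1421 + 7·0.0972 + 5·0.0864 + 4·0.1764
 = 0.2835 + 0.084 + 0 + 0.3915 + 0.2088 + 0.2842 + 0.6804 + 0.432 + 0.7056
 = 3.07

3.07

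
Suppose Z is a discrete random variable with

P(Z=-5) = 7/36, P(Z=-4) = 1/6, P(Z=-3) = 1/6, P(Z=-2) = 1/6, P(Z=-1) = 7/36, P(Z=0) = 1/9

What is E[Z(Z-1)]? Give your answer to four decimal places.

12.5556

E[Z(Z-1)] = Σ z(z-1)·P(Z=z)
 = 30·7/36 + 20·1/6 + 12·1/6 + 6·1/6 + 2·7/36 + 0·1/9
 = 35/6 + 10/3 + 2 + 1 + 7/18 + 0
 = 113/9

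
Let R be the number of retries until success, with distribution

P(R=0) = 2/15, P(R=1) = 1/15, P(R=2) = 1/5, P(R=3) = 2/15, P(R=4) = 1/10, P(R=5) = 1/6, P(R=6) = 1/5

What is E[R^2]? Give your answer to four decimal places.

E[R^2] = Σ r^2·P(R=r)
 = 0·2/15 + 1·1/15 + 4·1/5 + 9·2/15 + 16·1/10 + 25·1/6 + 36·1/5
 = 0 + 1/15 + 4/5 + 6/5 + 8/5 + 25/6 + 36/5
 = 451/30

15.0333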